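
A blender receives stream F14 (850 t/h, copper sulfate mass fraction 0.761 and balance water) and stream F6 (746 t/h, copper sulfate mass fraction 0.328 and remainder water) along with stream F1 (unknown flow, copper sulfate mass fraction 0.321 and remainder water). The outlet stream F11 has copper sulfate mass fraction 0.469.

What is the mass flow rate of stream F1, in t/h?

966.3 t/h

Let F1 be the unknown flow. Total out = 1596 + F1.
copper sulfate balance: 891.54 + 0.321·F1 = 0.469·(1596 + F1)
(0.321 − 0.469)·F1 = 0.469×1596 − 891.54 = -143.01
F1 = -143.01 / -0.148 = 966.31 t/h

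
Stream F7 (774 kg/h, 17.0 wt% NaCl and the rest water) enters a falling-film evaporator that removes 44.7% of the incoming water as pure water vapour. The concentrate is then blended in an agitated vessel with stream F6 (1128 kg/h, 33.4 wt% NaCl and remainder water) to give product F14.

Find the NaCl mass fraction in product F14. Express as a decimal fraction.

0.315

Vapour removed = 0.447×0.830×774 = 287.16 kg/h; concentrate = 486.84 kg/h.
NaCl reaching the mixer = 131.58 (from concentrate) + 1128×0.334 = 508.33 kg/h.
Product flow = 486.84 + 1128 = 1614.8 kg/h; NaCl fraction = 0.315.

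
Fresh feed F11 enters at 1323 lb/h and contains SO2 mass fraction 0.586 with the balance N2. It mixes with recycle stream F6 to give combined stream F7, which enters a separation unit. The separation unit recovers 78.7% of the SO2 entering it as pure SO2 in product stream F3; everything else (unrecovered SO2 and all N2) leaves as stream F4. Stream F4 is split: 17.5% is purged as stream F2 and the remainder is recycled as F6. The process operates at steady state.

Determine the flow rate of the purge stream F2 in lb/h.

582.8 lb/h

N2 enters only via F11 and leaves only via the purge: 1323×0.414 = 0.175×(N2 in F4), and the separation unit passes all N2, so N2 in F7 = N2 in F4 = 3129.8 lb/h.
SO2 in F7: m_A = 1323×0.586 + (1−0.175)·(1−0.787)·m_A, so m_A = 775.28/0.8243 = 940.56 lb/h.
F4 = (1−0.787)×940.56 + 3129.8 = 3330.2 lb/h.
Purge F2 = 0.175×3330.2 = 582.78 lb/h.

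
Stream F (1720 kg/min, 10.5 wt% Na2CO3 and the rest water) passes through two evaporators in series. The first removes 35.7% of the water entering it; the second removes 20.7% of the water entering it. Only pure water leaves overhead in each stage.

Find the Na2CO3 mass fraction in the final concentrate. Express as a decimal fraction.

water in feed = 1720×0.895 = 1539.4 kg/min.
After stage 1: water left = (1−0.357)×1539.4 = 989.83; stream total = 1170.4 kg/min.
After stage 2: water left = (1−0.207)×989.83 = 784.94; final concentrate = 965.54 kg/min.
Na2CO3 fraction = 180.6/965.54 = 0.187.

0.187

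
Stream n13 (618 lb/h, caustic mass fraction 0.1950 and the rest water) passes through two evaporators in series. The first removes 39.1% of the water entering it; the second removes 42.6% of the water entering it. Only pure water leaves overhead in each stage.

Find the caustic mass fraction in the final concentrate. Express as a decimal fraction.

0.4093

water in feed = 618×0.805 = 497.49 lb/h.
After stage 1: water left = (1−0.391)×497.49 = 302.97; stream total = 423.48 lb/h.
After stage 2: water left = (1−0.426)×302.97 = 173.91; final concentrate = 294.42 lb/h.
caustic fraction = 120.51/294.42 = 0.4093.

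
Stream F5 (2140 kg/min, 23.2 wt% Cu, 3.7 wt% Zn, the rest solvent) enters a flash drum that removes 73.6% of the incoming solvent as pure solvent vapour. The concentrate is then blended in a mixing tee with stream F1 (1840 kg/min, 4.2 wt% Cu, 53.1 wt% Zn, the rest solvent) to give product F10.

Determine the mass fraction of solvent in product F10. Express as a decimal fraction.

Vapour removed = 0.736×0.731×2140 = 1151.4 kg/min; concentrate = 988.65 kg/min.
solvent reaching the mixer = 412.99 (from concentrate) + 1840×0.427 = 1198.7 kg/min.
Product flow = 988.65 + 1840 = 2828.6 kg/min; solvent fraction = 0.4238.

0.4238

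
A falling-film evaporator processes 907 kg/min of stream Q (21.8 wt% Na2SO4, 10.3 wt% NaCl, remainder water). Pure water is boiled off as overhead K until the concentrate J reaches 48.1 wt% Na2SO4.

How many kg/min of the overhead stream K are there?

Na2SO4 is conserved: 907×0.218 = 197.73 kg/min all reports to the concentrate.
Concentrate = 197.73/(target fraction) = 411.07 kg/min.
Overhead = 907 − 411.07 = 495.93 kg/min.

495.9 kg/min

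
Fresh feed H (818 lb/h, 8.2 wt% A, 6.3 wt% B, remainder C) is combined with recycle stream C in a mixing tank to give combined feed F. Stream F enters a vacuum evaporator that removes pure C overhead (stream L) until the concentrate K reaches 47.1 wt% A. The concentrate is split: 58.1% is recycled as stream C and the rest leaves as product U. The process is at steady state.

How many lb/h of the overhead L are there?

675.6 lb/h

Overall A balance (none leaves overhead): A in fresh feed = A in product, i.e. 818×0.082 = (1−0.581)·K·0.471.
K = 67.076/(0.471×0.419) = 339.89 lb/h.
Recycle C = 0.581×339.89 = 197.47 lb/h.
Combined feed F = 818 + 197.47 = 1015.5 lb/h.
Overhead L = F − K = 1015.5 − 339.89 = 675.59 lb/h.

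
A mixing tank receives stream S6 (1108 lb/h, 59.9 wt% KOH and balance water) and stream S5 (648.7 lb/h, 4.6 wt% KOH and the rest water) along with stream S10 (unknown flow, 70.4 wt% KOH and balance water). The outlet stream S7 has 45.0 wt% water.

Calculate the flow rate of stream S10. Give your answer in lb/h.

Let S10 be the unknown flow. Total out = 1756.7 + S10.
water balance: 1063.2 + 0.296·S10 = 0.450·(1756.7 + S10)
(0.296 − 0.450)·S10 = 0.450×1756.7 − 1063.2 = -272.65
S10 = -272.65 / -0.154 = 1770.5 lb/h

1770 lb/h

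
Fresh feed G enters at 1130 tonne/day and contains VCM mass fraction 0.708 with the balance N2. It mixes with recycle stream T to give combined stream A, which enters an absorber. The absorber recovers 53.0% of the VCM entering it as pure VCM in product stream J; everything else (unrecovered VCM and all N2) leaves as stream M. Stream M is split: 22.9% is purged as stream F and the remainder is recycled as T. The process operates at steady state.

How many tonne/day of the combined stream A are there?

2696 tonne/day

N2 enters only via G and leaves only via the purge: 1130×0.292 = 0.229×(N2 in M), and the absorber passes all N2, so N2 in A = N2 in M = 1440.9 tonne/day.
VCM in A: m_A = 1130×0.708 + (1−0.229)·(1−0.530)·m_A, so m_A = 800.04/0.6376 = 1254.7 tonne/day.
A = 1254.7 + 1440.9 = 2695.6 tonne/day.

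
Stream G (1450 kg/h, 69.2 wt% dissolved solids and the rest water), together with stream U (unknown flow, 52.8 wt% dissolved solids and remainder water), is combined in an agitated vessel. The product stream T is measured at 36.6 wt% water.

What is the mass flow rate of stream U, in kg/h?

793.4 kg/h

Let U be the unknown flow. Total out = 1450 + U.
water balance: 446.6 + 0.472·U = 0.366·(1450 + U)
(0.472 − 0.366)·U = 0.366×1450 − 446.6 = 84.1
U = 84.1 / 0.106 = 793.4 kg/h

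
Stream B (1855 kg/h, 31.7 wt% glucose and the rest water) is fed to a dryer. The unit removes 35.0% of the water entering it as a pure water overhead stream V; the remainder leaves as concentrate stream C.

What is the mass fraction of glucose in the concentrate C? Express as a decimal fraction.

0.417

glucose is not removed: 1855×0.317 = 588.03 kg/h of glucose enters C.
water entering = 1855×0.683 = 1267 kg/h; overhead removed = 0.350×1267 = 443.44 kg/h.
Concentrate = 1855 − 443.44 = 1411.6 kg/h.
Mass fraction = 588.03/1411.6 = 0.417.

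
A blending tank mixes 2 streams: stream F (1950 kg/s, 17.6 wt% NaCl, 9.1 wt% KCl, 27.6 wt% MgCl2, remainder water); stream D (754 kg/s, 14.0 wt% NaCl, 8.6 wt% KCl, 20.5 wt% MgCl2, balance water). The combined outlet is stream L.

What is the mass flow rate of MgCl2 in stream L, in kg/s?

692.8 kg/s

MgCl2 out = MgCl2 in = 1950×0.276 + 754×0.205 = 692.77 kg/s.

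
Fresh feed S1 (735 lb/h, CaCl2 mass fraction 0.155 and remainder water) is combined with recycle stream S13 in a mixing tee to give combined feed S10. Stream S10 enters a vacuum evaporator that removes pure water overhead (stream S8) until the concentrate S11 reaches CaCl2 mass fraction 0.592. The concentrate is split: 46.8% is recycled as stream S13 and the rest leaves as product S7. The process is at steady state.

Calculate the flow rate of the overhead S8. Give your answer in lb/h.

542.6 lb/h

Overall CaCl2 balance (none leaves overhead): CaCl2 in fresh feed = CaCl2 in product, i.e. 735×0.155 = (1−0.468)·S11·0.592.
S11 = 113.92/(0.592×0.532) = 361.73 lb/h.
Recycle S13 = 0.468×361.73 = 169.29 lb/h.
Combined feed S10 = 735 + 169.29 = 904.29 lb/h.
Overhead S8 = S10 − S11 = 904.29 − 361.73 = 542.56 lb/h.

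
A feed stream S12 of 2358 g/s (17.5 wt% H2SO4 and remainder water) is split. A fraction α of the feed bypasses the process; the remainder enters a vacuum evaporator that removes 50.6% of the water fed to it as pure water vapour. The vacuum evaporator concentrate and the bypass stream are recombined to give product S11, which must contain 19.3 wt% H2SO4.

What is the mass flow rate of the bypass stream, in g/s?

All 2358×0.175 = 412.65 g/s of H2SO4 reaches S11, so S11 = 412.65/0.193 = 2138.1 g/s and vapour = 219.92 g/s.
The evaporator receives (1−α)·2358 of feed at 0.825 water and removes 0.506 of that water:
0.506×0.825×(1−α)×2358 = 219.92
(1−α) = 219.92/984.35 = 0.2234;  α = 0.7766.
Bypass flow = 0.7766×2358 = 1831.2 g/s.

1831 g/s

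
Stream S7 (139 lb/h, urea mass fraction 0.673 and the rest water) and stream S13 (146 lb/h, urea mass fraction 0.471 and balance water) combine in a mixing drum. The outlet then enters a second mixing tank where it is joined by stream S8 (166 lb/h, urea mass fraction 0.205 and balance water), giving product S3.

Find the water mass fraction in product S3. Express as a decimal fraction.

Overall, product flow = 451 lb/h.
water in = 139×0.327 + 146×0.529 + 166×0.795 = 254.66 lb/h.
water fraction in S3 = 0.565.

0.565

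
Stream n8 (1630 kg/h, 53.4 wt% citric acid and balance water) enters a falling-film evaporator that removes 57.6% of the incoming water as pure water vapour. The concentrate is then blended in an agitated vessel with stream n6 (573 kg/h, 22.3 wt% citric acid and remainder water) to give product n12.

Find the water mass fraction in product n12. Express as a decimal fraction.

Vapour removed = 0.576×0.466×1630 = 437.52 kg/h; concentrate = 1192.5 kg/h.
water reaching the mixer = 322.06 (from concentrate) + 573×0.777 = 767.28 kg/h.
Product flow = 1192.5 + 573 = 1765.5 kg/h; water fraction = 0.4346.

0.4346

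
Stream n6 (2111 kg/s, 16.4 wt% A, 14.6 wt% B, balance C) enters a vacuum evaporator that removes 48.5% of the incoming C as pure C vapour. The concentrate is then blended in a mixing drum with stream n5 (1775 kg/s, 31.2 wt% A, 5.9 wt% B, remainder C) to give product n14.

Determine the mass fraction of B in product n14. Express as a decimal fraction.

0.1299

Vapour removed = 0.485×0.690×2111 = 706.45 kg/s; concentrate = 1404.6 kg/s.
B reaching the mixer = 308.21 (from concentrate) + 1775×0.059 = 412.93 kg/s.
Product flow = 1404.6 + 1775 = 3179.6 kg/s; B fraction = 0.1299.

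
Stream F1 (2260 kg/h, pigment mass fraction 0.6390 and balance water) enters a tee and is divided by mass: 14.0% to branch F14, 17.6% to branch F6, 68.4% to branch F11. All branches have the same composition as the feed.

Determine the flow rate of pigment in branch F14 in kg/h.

202.2 kg/h

Branch F14 total = 0.140×2260 = 316.4 kg/h.
pigment in F14 = 0.639×316.4 = 202.18 kg/h.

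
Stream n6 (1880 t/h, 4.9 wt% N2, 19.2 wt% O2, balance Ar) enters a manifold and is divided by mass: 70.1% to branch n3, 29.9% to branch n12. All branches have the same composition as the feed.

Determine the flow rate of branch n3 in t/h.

Branch n3 flow = 0.701×1880 = 1317.9 t/h.

1318 t/h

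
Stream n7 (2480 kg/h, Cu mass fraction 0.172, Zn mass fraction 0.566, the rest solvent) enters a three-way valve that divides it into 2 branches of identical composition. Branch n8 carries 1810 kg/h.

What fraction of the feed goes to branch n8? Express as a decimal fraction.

0.730

Fraction to n8 = 1810/2480 = 0.7298.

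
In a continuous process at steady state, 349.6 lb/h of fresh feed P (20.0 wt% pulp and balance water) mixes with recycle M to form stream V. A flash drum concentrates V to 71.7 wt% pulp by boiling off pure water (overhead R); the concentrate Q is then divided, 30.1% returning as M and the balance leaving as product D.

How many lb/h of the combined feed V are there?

Overall pulp balance (none leaves overhead): pulp in fresh feed = pulp in product, i.e. 349.6×0.200 = (1−0.301)·Q·0.717.
Q = 69.92/(0.717×0.699) = 139.51 lb/h.
Recycle M = 0.301×139.51 = 41.992 lb/h.
Combined feed V = 349.6 + 41.992 = 391.59 lb/h.

391.6 lb/h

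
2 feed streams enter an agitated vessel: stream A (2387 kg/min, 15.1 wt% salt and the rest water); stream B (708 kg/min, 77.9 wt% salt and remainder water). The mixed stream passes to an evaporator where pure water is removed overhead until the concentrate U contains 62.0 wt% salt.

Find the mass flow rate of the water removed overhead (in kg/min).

1624 kg/min

salt entering = 2387×0.151 + 708×0.779 = 911.97 kg/min.
All salt reports to U, so U = 911.97/0.620 = 1470.9 kg/min.
Total feed = 3095 kg/min; overhead = 3095 − 1470.9 = 1624.1 kg/min.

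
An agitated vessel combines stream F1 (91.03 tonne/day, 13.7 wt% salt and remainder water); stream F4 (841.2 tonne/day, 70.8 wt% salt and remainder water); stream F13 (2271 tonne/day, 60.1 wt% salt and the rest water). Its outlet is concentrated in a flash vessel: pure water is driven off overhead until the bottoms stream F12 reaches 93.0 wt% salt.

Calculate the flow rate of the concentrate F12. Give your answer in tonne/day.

2121 tonne/day

salt entering = 91.03×0.137 + 841.2×0.708 + 2271×0.601 = 1972.9 tonne/day.
All salt reports to F12, so F12 = 1972.9/0.930 = 2121.4 tonne/day.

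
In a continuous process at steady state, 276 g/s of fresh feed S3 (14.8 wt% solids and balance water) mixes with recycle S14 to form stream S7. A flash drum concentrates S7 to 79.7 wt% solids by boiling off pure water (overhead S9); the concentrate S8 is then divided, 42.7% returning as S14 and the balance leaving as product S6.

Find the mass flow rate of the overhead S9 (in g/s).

Overall solids balance (none leaves overhead): solids in fresh feed = solids in product, i.e. 276×0.148 = (1−0.427)·S8·0.797.
S8 = 40.848/(0.797×0.573) = 89.445 g/s.
Recycle S14 = 0.427×89.445 = 38.193 g/s.
Combined feed S7 = 276 + 38.193 = 314.19 g/s.
Overhead S9 = S7 − S8 = 314.19 − 89.445 = 224.75 g/s.

224.7 g/s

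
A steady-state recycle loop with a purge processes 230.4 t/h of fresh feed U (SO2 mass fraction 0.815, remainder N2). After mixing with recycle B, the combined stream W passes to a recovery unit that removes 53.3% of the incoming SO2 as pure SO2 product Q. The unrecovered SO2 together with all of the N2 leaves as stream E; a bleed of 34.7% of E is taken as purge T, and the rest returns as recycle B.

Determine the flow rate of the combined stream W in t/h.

393 t/h

N2 enters only via U and leaves only via the purge: 230.4×0.185 = 0.347×(N2 in E), and the recovery unit passes all N2, so N2 in W = N2 in E = 122.84 t/h.
SO2 in W: m_A = 230.4×0.815 + (1−0.347)·(1−0.533)·m_A, so m_A = 187.78/0.6950 = 270.16 t/h.
W = 270.16 + 122.84 = 393 t/h.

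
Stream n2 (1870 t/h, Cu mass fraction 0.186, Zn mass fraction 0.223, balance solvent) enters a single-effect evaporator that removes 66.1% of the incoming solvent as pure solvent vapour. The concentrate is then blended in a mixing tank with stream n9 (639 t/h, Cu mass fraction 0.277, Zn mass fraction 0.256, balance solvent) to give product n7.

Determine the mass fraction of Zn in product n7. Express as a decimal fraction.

0.326

Vapour removed = 0.661×0.591×1870 = 730.52 t/h; concentrate = 1139.5 t/h.
Zn reaching the mixer = 417.01 (from concentrate) + 639×0.256 = 580.59 t/h.
Product flow = 1139.5 + 639 = 1778.5 t/h; Zn fraction = 0.326.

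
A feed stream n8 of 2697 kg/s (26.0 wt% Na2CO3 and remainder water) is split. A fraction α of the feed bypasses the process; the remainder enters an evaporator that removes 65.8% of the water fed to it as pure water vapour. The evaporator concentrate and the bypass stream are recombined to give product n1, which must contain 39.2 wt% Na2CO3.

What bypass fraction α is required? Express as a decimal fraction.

All 2697×0.260 = 701.22 kg/s of Na2CO3 reaches n1, so n1 = 701.22/0.392 = 1788.8 kg/s and vapour = 908.17 kg/s.
The evaporator receives (1−α)·2697 of feed at 0.740 water and removes 0.658 of that water:
0.658×0.740×(1−α)×2697 = 908.17
(1−α) = 908.17/1313.2 = 0.6916;  α = 0.3084.

0.308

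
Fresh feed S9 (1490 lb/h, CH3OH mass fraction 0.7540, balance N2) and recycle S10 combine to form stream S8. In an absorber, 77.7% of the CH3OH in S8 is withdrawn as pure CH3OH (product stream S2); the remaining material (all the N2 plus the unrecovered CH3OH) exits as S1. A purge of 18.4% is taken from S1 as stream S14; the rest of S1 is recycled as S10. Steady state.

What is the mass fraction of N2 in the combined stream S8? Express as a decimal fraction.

N2 enters only via S9 and leaves only via the purge: 1490×0.246 = 0.184×(N2 in S1), and the absorber passes all N2, so N2 in S8 = N2 in S1 = 1992.1 lb/h.
CH3OH in S8: m_A = 1490×0.754 + (1−0.184)·(1−0.777)·m_A, so m_A = 1123.5/0.8180 = 1373.4 lb/h.
S8 = 1373.4 + 1992.1 = 3365.4 lb/h.
N2 fraction in S8 = 1992.1/3365.4 = 0.5919.

0.5919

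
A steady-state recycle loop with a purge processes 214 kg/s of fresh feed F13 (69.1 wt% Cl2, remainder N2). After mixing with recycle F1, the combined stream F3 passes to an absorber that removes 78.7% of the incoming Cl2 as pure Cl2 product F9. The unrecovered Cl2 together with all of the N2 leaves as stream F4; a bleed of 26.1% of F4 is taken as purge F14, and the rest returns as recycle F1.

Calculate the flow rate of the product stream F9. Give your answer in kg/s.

138.1 kg/s

Cl2 in F3: m_A = 214×0.691 + (1−0.261)·(1−0.787)·m_A, so m_A = 147.87/0.8426 = 175.5 kg/s.
Product F9 = 0.787×175.5 = 138.12 kg/s.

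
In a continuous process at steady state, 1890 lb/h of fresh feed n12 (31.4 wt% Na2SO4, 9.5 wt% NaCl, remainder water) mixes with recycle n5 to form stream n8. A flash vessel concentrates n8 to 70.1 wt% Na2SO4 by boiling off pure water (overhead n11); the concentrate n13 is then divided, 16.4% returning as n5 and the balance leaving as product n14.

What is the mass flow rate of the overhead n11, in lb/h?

Overall Na2SO4 balance (none leaves overhead): Na2SO4 in fresh feed = Na2SO4 in product, i.e. 1890×0.314 = (1−0.164)·n13·0.701.
n13 = 593.46/(0.701×0.836) = 1012.7 lb/h.
Recycle n5 = 0.164×1012.7 = 166.08 lb/h.
Combined feed n8 = 1890 + 166.08 = 2056.1 lb/h.
Overhead n11 = n8 − n13 = 2056.1 − 1012.7 = 1043.4 lb/h.

1043 lb/h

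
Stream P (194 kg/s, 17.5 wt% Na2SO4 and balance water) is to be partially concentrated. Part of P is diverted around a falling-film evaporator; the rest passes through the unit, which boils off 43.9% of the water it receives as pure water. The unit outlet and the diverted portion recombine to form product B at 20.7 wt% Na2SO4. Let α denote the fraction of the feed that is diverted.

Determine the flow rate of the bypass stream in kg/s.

All 194×0.175 = 33.95 kg/s of Na2SO4 reaches B, so B = 33.95/0.207 = 164.01 kg/s and vapour = 29.99 kg/s.
The evaporator receives (1−α)·194 of feed at 0.825 water and removes 0.439 of that water:
0.439×0.825×(1−α)×194 = 29.99
(1−α) = 29.99/70.262 = 0.4268;  α = 0.5732.
Bypass flow = 0.5732×194 = 111.19 kg/s.

111.2 kg/s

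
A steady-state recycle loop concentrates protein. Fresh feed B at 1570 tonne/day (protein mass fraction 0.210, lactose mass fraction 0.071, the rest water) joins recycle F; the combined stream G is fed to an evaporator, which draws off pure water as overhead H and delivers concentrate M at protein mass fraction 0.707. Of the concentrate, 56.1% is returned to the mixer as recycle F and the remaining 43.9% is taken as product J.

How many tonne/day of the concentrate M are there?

Overall protein balance (none leaves overhead): protein in fresh feed = protein in product, i.e. 1570×0.210 = (1−0.561)·M·0.707.
M = 329.7/(0.707×0.439) = 1062.3 tonne/day.

1062 tonne/day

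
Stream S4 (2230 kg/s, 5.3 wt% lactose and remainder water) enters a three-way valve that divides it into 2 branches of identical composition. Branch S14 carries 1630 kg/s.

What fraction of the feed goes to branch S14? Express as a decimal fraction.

Fraction to S14 = 1630/2230 = 0.7309.

0.731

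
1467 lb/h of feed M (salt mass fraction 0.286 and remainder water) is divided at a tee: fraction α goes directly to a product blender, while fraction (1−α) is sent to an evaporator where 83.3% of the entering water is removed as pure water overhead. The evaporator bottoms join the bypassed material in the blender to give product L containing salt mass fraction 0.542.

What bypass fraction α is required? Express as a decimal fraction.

0.206

All 1467×0.286 = 419.56 lb/h of salt reaches L, so L = 419.56/0.542 = 774.1 lb/h and vapour = 692.9 lb/h.
The evaporator receives (1−α)·1467 of feed at 0.714 water and removes 0.833 of that water:
0.833×0.714×(1−α)×1467 = 692.9
(1−α) = 692.9/872.52 = 0.7941;  α = 0.2059.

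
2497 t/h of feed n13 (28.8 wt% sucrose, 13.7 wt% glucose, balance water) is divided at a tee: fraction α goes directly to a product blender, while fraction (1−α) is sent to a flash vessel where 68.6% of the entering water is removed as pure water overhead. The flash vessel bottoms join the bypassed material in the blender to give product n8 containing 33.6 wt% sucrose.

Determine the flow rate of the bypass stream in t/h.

1593 t/h

All 2497×0.288 = 719.14 t/h of sucrose reaches n8, so n8 = 719.14/0.336 = 2140.3 t/h and vapour = 356.71 t/h.
The evaporator receives (1−α)·2497 of feed at 0.575 water and removes 0.686 of that water:
0.686×0.575×(1−α)×2497 = 356.71
(1−α) = 356.71/984.94 = 0.3622;  α = 0.6378.
Bypass flow = 0.6378×2497 = 1592.7 t/h.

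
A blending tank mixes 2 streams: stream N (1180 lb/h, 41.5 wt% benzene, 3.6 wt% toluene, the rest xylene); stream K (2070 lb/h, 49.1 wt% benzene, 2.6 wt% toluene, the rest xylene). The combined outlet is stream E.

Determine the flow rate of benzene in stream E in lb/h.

benzene out = benzene in = 1180×0.415 + 2070×0.491 = 1506.1 lb/h.

1506 lb/h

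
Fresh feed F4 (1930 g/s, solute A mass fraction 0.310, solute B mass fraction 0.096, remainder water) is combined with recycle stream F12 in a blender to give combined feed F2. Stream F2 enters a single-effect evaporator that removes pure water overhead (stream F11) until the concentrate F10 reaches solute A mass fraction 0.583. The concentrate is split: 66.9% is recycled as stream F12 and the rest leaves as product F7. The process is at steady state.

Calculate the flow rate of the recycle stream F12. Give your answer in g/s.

2074 g/s

Overall solute A balance (none leaves overhead): solute A in fresh feed = solute A in product, i.e. 1930×0.310 = (1−0.669)·F10·0.583.
F10 = 598.3/(0.583×0.331) = 3100.4 g/s.
Recycle F12 = 0.669×3100.4 = 2074.2 g/s.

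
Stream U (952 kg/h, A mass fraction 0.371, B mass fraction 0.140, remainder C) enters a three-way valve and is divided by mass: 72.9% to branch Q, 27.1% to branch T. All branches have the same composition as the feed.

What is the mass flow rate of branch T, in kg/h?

Branch T flow = 0.271×952 = 257.99 kg/h.

258 kg/h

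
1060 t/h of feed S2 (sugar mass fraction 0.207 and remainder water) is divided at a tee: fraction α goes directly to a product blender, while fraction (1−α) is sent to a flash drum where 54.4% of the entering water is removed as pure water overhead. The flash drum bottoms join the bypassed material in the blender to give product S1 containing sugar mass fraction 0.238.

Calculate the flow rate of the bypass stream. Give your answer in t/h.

739.9 t/h

All 1060×0.207 = 219.42 t/h of sugar reaches S1, so S1 = 219.42/0.238 = 921.93 t/h and vapour = 138.07 t/h.
The evaporator receives (1−α)·1060 of feed at 0.793 water and removes 0.544 of that water:
0.544×0.793×(1−α)×1060 = 138.07
(1−α) = 138.07/457.28 = 0.3019;  α = 0.6981.
Bypass flow = 0.6981×1060 = 739.95 t/h.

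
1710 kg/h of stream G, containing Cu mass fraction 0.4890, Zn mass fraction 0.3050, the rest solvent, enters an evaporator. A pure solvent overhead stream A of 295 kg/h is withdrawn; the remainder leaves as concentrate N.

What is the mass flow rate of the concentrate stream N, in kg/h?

Concentrate = 1710 − 295 = 1415 kg/h.

1415 kg/h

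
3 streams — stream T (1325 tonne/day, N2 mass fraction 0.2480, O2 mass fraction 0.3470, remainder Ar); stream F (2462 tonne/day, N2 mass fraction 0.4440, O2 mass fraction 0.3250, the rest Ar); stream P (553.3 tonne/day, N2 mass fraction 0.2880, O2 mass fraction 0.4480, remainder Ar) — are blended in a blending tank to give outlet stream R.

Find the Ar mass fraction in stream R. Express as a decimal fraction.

Total flow out = 1325 + 2462 + 553.3 = 4340.3 tonne/day.
Ar in = 1325×0.405 + 2462×0.231 + 553.3×0.264 = 1251.4 tonne/day.
Ar mass fraction in R = 1251.4/4340.3 = 0.2883.

0.2883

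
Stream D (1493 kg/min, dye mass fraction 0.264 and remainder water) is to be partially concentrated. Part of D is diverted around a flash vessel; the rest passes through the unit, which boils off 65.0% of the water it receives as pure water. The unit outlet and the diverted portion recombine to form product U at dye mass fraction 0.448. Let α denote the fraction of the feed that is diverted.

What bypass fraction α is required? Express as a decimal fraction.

All 1493×0.264 = 394.15 kg/min of dye reaches U, so U = 394.15/0.448 = 879.8 kg/min and vapour = 613.2 kg/min.
The evaporator receives (1−α)·1493 of feed at 0.736 water and removes 0.650 of that water:
0.650×0.736×(1−α)×1493 = 613.2
(1−α) = 613.2/714.25 = 0.8585;  α = 0.1415.

0.141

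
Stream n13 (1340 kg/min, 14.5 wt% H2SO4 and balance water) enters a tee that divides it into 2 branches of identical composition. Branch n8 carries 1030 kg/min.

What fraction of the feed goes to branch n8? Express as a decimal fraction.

Fraction to n8 = 1030/1340 = 0.7687.

0.769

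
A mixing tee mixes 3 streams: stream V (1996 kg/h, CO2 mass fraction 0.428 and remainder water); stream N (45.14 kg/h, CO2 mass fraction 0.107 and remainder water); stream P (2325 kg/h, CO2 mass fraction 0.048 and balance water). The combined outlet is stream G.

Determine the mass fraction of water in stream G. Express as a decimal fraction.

Total flow out = 1996 + 45.14 + 2325 = 4366.1 kg/h.
water in = 1996×0.572 + 45.14×0.893 + 2325×0.952 = 3395.4 kg/h.
water mass fraction in G = 3395.4/4366.1 = 0.778.

0.778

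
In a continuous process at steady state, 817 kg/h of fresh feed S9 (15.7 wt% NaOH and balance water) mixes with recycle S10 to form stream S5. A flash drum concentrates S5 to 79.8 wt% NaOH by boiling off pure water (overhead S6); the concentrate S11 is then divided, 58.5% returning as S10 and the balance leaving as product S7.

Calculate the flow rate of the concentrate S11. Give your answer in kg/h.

387.3 kg/h

Overall NaOH balance (none leaves overhead): NaOH in fresh feed = NaOH in product, i.e. 817×0.157 = (1−0.585)·S11·0.798.
S11 = 128.27/(0.798×0.415) = 387.32 kg/h.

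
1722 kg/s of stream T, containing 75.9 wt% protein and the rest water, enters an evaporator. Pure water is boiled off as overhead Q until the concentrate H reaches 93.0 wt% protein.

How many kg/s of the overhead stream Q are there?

protein is conserved: 1722×0.759 = 1307 kg/s all reports to the concentrate.
Concentrate = 1307/(target fraction) = 1405.4 kg/s.
Overhead = 1722 − 1405.4 = 316.63 kg/s.

316.6 kg/s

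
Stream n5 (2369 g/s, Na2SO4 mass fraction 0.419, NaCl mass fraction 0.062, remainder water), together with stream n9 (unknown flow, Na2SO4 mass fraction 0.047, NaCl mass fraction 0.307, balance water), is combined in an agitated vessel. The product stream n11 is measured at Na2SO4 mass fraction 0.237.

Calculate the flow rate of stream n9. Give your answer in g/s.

2269 g/s

Let n9 be the unknown flow. Total out = 2369 + n9.
Na2SO4 balance: 992.61 + 0.047·n9 = 0.237·(2369 + n9)
(0.047 − 0.237)·n9 = 0.237×2369 − 992.61 = -431.16
n9 = -431.16 / -0.190 = 2269.3 g/s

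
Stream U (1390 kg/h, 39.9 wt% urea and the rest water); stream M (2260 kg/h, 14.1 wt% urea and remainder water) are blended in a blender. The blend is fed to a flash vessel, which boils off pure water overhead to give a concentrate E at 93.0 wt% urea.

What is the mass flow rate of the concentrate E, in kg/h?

urea entering = 1390×0.399 + 2260×0.141 = 873.27 kg/h.
All urea reports to E, so E = 873.27/0.930 = 939 kg/h.

939 kg/h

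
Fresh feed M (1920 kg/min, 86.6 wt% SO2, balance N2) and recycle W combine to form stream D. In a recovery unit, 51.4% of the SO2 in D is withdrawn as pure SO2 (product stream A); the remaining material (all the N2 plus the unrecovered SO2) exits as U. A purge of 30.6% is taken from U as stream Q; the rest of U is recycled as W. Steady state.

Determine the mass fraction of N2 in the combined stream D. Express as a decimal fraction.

0.251

N2 enters only via M and leaves only via the purge: 1920×0.134 = 0.306×(N2 in U), and the recovery unit passes all N2, so N2 in D = N2 in U = 840.78 kg/min.
SO2 in D: m_A = 1920×0.866 + (1−0.306)·(1−0.514)·m_A, so m_A = 1662.7/0.6627 = 2508.9 kg/min.
D = 2508.9 + 840.78 = 3349.7 kg/min.
N2 fraction in D = 840.78/3349.7 = 0.251.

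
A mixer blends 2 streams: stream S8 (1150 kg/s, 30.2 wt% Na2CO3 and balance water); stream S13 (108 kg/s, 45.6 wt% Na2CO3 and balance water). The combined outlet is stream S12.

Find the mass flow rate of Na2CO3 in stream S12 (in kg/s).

Na2CO3 out = Na2CO3 in = 1150×0.302 + 108×0.456 = 396.55 kg/s.

396.5 kg/s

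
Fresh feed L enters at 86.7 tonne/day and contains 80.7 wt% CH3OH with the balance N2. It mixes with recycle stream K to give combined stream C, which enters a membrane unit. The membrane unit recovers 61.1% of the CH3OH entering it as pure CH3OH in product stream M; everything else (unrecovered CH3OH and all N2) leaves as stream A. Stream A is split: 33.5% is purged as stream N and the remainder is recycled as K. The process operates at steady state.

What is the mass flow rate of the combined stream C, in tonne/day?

144.3 tonne/day

N2 enters only via L and leaves only via the purge: 86.7×0.193 = 0.335×(N2 in A), and the membrane unit passes all N2, so N2 in C = N2 in A = 49.95 tonne/day.
CH3OH in C: m_A = 86.7×0.807 + (1−0.335)·(1−0.611)·m_A, so m_A = 69.967/0.7413 = 94.382 tonne/day.
C = 94.382 + 49.95 = 144.33 tonne/day.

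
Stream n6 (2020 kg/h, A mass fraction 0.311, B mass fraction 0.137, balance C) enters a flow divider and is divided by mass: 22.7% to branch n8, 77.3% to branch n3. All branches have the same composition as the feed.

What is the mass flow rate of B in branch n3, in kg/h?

213.9 kg/h

Branch n3 total = 0.773×2020 = 1561.5 kg/h.
B in n3 = 0.137×1561.5 = 213.92 kg/h.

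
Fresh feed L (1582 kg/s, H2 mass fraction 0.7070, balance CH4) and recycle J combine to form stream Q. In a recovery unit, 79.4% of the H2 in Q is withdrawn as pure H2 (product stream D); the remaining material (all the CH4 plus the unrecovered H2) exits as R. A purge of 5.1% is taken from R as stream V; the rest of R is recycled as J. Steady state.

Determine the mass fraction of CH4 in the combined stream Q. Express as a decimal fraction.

CH4 enters only via L and leaves only via the purge: 1582×0.293 = 0.051×(CH4 in R), and the recovery unit passes all CH4, so CH4 in Q = CH4 in R = 9088.7 kg/s.
H2 in Q: m_A = 1582×0.707 + (1−0.051)·(1−0.794)·m_A, so m_A = 1118.5/0.8045 = 1390.3 kg/s.
Q = 1390.3 + 9088.7 = 10479 kg/s.
CH4 fraction in Q = 9088.7/10479 = 0.8673.

0.8673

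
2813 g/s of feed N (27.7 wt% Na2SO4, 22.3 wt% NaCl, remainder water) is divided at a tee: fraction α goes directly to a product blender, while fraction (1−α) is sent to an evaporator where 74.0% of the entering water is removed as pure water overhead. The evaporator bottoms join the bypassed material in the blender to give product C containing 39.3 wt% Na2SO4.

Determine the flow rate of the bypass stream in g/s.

568.9 g/s

All 2813×0.277 = 779.2 g/s of Na2SO4 reaches C, so C = 779.2/0.393 = 1982.7 g/s and vapour = 830.3 g/s.
The evaporator receives (1−α)·2813 of feed at 0.500 water and removes 0.740 of that water:
0.740×0.500×(1−α)×2813 = 830.3
(1−α) = 830.3/1040.8 = 0.7977;  α = 0.2023.
Bypass flow = 0.2023×2813 = 568.95 g/s.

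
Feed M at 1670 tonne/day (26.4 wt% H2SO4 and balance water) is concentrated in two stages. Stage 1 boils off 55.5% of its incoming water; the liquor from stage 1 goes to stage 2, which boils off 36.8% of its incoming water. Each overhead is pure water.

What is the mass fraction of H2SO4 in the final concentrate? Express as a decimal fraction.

water in feed = 1670×0.736 = 1229.1 tonne/day.
After stage 1: water left = (1−0.555)×1229.1 = 546.96; stream total = 987.84 tonne/day.
After stage 2: water left = (1−0.368)×546.96 = 345.68; final concentrate = 786.56 tonne/day.
H2SO4 fraction = 440.88/786.56 = 0.561.

0.561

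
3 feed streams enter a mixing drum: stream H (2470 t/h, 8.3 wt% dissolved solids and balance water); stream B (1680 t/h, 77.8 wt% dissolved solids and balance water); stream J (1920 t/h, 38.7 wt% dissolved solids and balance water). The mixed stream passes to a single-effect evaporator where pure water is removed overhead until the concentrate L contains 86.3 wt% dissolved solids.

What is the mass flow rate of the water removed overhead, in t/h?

dissolved solids entering = 2470×0.083 + 1680×0.778 + 1920×0.387 = 2255.1 t/h.
All dissolved solids reports to L, so L = 2255.1/0.863 = 2613.1 t/h.
Total feed = 6070 t/h; overhead = 6070 − 2613.1 = 3456.9 t/h.

3457 t/h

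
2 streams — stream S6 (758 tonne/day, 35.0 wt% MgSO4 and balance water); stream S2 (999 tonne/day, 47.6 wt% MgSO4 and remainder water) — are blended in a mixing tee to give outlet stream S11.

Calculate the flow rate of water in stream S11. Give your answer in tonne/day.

1016 tonne/day

water out = water in = 758×0.650 + 999×0.524 = 1016.2 tonne/day.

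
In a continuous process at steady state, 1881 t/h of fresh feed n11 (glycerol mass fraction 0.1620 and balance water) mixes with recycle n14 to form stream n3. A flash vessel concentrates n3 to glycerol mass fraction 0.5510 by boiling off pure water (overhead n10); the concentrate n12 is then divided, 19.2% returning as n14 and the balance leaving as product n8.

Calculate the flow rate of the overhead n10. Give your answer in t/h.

Overall glycerol balance (none leaves overhead): glycerol in fresh feed = glycerol in product, i.e. 1881×0.162 = (1−0.192)·n12·0.551.
n12 = 304.72/(0.551×0.808) = 684.45 t/h.
Recycle n14 = 0.192×684.45 = 131.41 t/h.
Combined feed n3 = 1881 + 131.41 = 2012.4 t/h.
Overhead n10 = n3 − n12 = 2012.4 − 684.45 = 1328 t/h.

1328 t/h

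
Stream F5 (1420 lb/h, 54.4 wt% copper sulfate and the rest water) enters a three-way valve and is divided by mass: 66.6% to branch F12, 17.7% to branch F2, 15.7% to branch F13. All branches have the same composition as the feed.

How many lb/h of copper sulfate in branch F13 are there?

Branch F13 total = 0.157×1420 = 222.94 lb/h.
copper sulfate in F13 = 0.544×222.94 = 121.28 lb/h.

121.3 lb/h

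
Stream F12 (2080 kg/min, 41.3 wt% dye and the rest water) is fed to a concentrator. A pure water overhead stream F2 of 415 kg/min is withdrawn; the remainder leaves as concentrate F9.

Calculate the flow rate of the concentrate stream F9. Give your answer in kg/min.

Concentrate = 2080 − 415 = 1665 kg/min.

1665 kg/min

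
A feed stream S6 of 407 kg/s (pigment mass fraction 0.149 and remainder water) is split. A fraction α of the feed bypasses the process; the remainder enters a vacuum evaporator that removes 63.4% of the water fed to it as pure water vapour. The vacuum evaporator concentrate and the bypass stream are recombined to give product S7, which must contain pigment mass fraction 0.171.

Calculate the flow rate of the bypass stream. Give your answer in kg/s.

309.9 kg/s

All 407×0.149 = 60.643 kg/s of pigment reaches S7, so S7 = 60.643/0.171 = 354.64 kg/s and vapour = 52.363 kg/s.
The evaporator receives (1−α)·407 of feed at 0.851 water and removes 0.634 of that water:
0.634×0.851×(1−α)×407 = 52.363
(1−α) = 52.363/219.59 = 0.2385;  α = 0.7615.
Bypass flow = 0.7615×407 = 309.95 kg/s.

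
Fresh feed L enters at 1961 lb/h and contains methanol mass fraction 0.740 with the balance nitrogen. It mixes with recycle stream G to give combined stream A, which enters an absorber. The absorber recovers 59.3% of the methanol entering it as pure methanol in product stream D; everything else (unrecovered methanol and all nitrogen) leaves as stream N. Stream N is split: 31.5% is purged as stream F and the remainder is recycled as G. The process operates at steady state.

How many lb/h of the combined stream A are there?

3631 lb/h

nitrogen enters only via L and leaves only via the purge: 1961×0.260 = 0.315×(nitrogen in N), and the absorber passes all nitrogen, so nitrogen in A = nitrogen in N = 1618.6 lb/h.
methanol in A: m_A = 1961×0.740 + (1−0.315)·(1−0.593)·m_A, so m_A = 1451.1/0.7212 = 2012.1 lb/h.
A = 2012.1 + 1618.6 = 3630.7 lb/h.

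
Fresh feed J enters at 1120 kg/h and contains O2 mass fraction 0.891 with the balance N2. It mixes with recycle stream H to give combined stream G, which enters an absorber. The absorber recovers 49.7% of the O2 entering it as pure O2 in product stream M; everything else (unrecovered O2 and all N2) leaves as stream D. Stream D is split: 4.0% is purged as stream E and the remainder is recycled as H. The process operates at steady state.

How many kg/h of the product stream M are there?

959.1 kg/h

O2 in G: m_A = 1120×0.891 + (1−0.040)·(1−0.497)·m_A, so m_A = 997.92/0.5171 = 1929.8 kg/h.
Product M = 0.497×1929.8 = 959.09 kg/h.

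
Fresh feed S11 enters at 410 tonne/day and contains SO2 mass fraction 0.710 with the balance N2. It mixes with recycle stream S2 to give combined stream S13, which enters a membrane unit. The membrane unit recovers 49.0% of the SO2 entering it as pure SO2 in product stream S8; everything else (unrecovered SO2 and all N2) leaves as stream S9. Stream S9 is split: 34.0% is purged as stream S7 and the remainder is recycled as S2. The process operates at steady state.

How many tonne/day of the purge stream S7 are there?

N2 enters only via S11 and leaves only via the purge: 410×0.290 = 0.340×(N2 in S9), and the membrane unit passes all N2, so N2 in S13 = N2 in S9 = 349.71 tonne/day.
SO2 in S13: m_A = 410×0.710 + (1−0.340)·(1−0.490)·m_A, so m_A = 291.1/0.6634 = 438.8 tonne/day.
S9 = (1−0.490)×438.8 + 349.71 = 573.49 tonne/day.
Purge S7 = 0.340×573.49 = 194.99 tonne/day.

195 tonne/day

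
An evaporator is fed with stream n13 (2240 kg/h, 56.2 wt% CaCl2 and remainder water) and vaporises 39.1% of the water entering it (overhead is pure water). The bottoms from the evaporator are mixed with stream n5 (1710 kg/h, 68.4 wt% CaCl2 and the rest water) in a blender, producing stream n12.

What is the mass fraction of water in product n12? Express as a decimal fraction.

Vapour removed = 0.391×0.438×2240 = 383.62 kg/h; concentrate = 1856.4 kg/h.
water reaching the mixer = 597.5 (from concentrate) + 1710×0.316 = 1137.9 kg/h.
Product flow = 1856.4 + 1710 = 3566.4 kg/h; water fraction = 0.319.

0.319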